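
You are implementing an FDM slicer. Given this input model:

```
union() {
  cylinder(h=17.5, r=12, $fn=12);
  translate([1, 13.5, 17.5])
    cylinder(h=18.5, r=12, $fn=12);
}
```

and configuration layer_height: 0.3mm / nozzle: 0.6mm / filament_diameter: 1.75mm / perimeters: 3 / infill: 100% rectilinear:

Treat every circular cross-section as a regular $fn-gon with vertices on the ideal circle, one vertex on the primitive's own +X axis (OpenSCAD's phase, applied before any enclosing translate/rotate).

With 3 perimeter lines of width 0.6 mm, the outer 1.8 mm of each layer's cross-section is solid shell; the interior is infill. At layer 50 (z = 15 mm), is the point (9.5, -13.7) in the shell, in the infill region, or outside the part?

At z = 15 mm: the r=12 cylinder gives a regular 12-gon of circumradius 12 (constant along its height); the cylinder at (1, 13.5) is not intersected at this z (z outside [17.5, 36]); Merging all regions: only the r=12 cylinder is present, so the union is just that shape — 1 connected region. Overall, the cross-section is a single solid region. The nearest boundary edge runs (6.00, -10.39)→(10.39, -6.00); distance from the point to it = 4.81 mm. The point is not inside any of the regions above, so it lies outside the cross-section (4.81 mm from the nearest boundary).

outside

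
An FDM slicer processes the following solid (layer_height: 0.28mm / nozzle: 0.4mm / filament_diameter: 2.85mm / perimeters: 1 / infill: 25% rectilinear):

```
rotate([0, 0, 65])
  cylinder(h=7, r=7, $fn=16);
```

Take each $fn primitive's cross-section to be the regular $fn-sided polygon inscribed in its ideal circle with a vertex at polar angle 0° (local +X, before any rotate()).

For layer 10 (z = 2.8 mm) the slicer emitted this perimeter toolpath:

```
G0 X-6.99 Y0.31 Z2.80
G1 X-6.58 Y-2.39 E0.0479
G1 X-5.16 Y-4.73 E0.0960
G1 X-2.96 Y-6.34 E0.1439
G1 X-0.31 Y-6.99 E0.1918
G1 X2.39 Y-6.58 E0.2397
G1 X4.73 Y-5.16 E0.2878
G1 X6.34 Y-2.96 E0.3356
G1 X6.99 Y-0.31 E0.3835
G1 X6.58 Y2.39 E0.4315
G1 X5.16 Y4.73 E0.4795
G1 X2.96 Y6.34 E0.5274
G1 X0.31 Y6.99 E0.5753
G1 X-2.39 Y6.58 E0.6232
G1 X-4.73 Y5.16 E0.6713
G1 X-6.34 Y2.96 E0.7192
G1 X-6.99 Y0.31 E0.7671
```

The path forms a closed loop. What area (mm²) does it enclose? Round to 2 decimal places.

149.95 mm²

Apply the shoelace formula to the sequence of (X, Y) vertices; enclosed area = 149.95 mm².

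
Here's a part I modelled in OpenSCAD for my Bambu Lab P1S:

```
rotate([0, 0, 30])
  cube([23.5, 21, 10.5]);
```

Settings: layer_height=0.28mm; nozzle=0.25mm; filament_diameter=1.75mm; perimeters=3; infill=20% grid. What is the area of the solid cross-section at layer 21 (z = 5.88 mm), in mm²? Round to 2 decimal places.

At z = 5.88 mm: the cube is present — its section is the full 23.5×21 rectangle (area 493.50 mm²); (rotated 30° about Z; rotation is an isometry so areas/perimeters/island counts are preserved). Overall, the cross-section is a single solid region. Net area = 493.50 mm².

493.50 mm²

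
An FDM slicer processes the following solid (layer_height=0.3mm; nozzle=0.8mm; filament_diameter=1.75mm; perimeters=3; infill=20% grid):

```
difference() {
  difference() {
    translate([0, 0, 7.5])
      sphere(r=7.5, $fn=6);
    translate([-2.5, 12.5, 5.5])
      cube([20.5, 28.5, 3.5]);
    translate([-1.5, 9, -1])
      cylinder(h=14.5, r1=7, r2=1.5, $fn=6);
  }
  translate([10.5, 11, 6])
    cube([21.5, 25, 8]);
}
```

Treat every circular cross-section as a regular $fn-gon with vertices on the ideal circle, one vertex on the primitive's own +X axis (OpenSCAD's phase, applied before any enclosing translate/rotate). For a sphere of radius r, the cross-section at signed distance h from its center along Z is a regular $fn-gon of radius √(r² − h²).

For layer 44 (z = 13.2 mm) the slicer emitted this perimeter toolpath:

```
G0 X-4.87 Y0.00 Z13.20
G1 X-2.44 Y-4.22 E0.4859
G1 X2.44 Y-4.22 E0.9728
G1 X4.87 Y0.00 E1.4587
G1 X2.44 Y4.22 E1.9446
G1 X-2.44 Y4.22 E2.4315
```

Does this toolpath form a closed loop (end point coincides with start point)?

Start point (G0): (-4.87, 0.00). End point (last G1): the path does not return to the start — open.

no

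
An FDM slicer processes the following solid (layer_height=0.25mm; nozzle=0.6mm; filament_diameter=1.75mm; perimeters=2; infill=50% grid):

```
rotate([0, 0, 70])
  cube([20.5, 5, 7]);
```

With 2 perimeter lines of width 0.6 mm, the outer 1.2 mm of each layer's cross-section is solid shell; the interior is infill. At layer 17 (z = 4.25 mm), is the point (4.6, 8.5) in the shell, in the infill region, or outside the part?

At z = 4.25 mm: the cube (footprint 20.5×5) is included at this height; (rotated 70° about Z; rotation is an isometry so areas/perimeters/island counts are preserved). Overall, the cross-section is a single solid region. Undo the 70° rotation: the query point maps to (9.561, -1.415) in the un-rotated model frame. The nearest boundary edge runs (0.00, 0.00)→(20.50, 0.00); distance from the point to it = 1.42 mm. The point is not inside any of the regions above, so it lies outside the cross-section (1.42 mm from the nearest boundary).

outside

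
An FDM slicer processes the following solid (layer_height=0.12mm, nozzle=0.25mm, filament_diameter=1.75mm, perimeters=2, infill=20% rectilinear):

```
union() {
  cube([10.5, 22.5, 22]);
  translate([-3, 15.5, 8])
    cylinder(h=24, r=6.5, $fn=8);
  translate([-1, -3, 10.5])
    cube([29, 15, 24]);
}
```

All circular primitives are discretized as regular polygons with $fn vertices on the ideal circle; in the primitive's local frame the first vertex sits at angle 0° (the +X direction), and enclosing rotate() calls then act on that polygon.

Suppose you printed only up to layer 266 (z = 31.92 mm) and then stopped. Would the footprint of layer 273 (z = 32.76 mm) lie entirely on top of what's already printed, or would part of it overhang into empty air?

Compare the two slices. At z = 31.92: the cube does not reach this height (z outside [0, 22]); the r=6.5 cylinder at (-3, 15.5) contributes a regular 8-gon of circumradius 6.5 (area = (8/2)·6.500²·sin(360°/8) = 119.50 mm²); the cube at (-1, -3) is present — its section is the full 29×15 rectangle (area 435.00 mm²); Combining (union): the regions partially overlap — summed areas 554.50 mm² minus the doubly-counted overlap 4.49 mm² gives 550.01 mm² — area = 550.01 mm². At z = 32.76: the cube does not reach this height (z outside [0, 22]); the cylinder at (-3, 15.5) is not intersected at this z (z outside [8, 32]); the cube at (-1, -3) is present — its section is the full 29×15 rectangle (area 435.00 mm²); Merging all regions: only the 29×15 cube at (-1, -3) is present, so the union is just that shape — area = 435.00 mm². Checking containment: the cross-section at z = 32.76 is a subset of the cross-section at z = 31.92.

entirely on top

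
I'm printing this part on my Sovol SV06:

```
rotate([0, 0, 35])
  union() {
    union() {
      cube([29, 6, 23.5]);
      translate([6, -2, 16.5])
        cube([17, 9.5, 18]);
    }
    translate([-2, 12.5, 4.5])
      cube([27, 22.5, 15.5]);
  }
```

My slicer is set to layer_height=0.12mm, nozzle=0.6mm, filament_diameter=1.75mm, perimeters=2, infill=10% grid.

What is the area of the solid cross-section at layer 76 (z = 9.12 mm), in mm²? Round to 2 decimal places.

781.50 mm²

At z = 9.12 mm: the cube (footprint 29×6) is included at this height (area 174.00 mm²); the cube at (6, -2) is not intersected at this z (z outside [16.5, 34.5]); Combining (union): only the 29×6 cube is present, so the union is just that shape — area = 174.00 mm²; the cube at (-2, 12.5) is present — its section is the full 27×22.5 rectangle (area 607.50 mm²); Combining (union): the 2 present regions are separate (no shared area or edge), so areas and boundary lengths simply add and each stays a separate island — area = 781.50 mm²; (rotated 35° about Z; rotation is an isometry so areas/perimeters/island counts are preserved). Overall, the cross-section has 2 separate islands. Net area = 781.50 mm².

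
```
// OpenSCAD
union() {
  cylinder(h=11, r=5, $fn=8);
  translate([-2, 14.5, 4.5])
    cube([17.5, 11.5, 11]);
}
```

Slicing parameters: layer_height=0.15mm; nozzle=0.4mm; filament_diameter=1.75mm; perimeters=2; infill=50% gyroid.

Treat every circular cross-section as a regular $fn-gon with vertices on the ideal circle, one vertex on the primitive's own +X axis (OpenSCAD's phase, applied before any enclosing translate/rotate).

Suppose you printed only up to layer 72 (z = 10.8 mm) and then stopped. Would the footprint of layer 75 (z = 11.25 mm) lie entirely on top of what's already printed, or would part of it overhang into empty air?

entirely on top

Compare the two slices. At z = 10.8: the r=5 cylinder contributes a regular 8-gon of circumradius 5 (area = (8/2)·5.000²·sin(360°/8) = 70.71 mm²); the cube at (-2, 14.5) (footprint 17.5×11.5) is included at this height (area 201.25 mm²); Combining (union): the 2 present regions are separate (no shared area or edge), so areas and boundary lengths simply add and each stays a separate island — area = 271.96 mm². At z = 11.25: the cylinder is not intersected at this z (z outside [0, 11]); the 17.5×11.5 cube at (-2, 14.5) contributes its full rectangle (area 201.25 mm²); Merging all regions: only the 17.5×11.5 cube at (-2, 14.5) is present, so the union is just that shape — area = 201.25 mm². Checking containment: the cross-section at z = 11.25 is a subset of the cross-section at z = 10.8.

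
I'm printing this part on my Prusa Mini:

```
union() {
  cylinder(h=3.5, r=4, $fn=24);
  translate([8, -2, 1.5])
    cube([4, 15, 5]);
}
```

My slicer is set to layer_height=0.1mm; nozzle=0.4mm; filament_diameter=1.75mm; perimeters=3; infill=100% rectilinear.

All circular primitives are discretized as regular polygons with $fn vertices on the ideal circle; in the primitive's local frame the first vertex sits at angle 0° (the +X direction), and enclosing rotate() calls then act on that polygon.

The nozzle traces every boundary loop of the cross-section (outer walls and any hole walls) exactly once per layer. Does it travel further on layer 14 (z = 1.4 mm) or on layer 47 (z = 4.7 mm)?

Layer 14 (z = 1.4): the r=4 cylinder gives a regular 24-gon of circumradius 4 (constant along its height) (perimeter = 2·24·4.000·sin(180°/24) = 25.06 mm); the cube at (8, -2) does not reach this height (z outside [1.5, 6.5]); Merging all regions: only the r=4 cylinder is present, so the union is just that shape — boundary = 25.06 mm. So its perimeter = 25.06 mm. Layer 47 (z = 4.7): the cylinder does not reach this height (z outside [0, 3.5]); the cube at (8, -2) (footprint 4×15) is included at this height (perimeter 38.00 mm); Taking the union: only the 4×15 cube at (8, -2) is present, so the union is just that shape — boundary = 38.00 mm. So its perimeter = 38.00 mm. Layer 47 is larger (38.00 vs 25.06 mm).

layer 47 (z = 4.7 mm)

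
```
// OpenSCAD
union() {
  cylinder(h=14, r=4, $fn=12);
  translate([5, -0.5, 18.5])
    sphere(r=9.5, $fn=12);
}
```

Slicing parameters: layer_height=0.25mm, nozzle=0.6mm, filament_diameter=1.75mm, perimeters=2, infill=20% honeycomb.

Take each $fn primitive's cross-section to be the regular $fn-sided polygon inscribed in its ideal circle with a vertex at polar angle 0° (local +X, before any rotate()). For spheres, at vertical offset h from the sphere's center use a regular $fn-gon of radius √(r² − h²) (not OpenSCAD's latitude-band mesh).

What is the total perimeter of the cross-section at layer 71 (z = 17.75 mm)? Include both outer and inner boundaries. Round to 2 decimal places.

At z = 17.75 mm: the cylinder is not intersected at this z (z outside [0, 14]); the sphere at (5, -0.5): section is a regular 12-gon, circumradius = √(r²−h²) = √(9.5²−0.75²) = 9.470 (perimeter = 2·12·9.470·sin(180°/12) = 58.83 mm); Combining (union): only the r=9.5 sphere at (5, -0.5) is present, so the union is just that shape — boundary = 58.83 mm. Overall, the cross-section is a single solid region. Total boundary length (outer) = 58.83 mm.

58.83 mm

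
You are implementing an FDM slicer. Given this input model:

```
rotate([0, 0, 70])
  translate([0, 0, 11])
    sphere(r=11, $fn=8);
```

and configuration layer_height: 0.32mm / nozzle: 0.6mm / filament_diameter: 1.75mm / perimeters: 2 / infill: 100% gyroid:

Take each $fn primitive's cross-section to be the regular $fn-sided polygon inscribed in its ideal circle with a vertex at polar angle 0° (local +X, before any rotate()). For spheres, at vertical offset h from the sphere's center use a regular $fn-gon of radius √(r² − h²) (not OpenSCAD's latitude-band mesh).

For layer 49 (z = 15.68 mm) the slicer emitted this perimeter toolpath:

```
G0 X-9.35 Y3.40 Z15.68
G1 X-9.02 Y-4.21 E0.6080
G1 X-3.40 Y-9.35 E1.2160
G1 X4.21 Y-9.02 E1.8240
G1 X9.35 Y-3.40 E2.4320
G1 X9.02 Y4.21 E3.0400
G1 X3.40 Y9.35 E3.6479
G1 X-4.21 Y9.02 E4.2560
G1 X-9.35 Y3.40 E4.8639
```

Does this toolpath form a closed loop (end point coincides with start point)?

Start point (G0): (-9.35, 3.40). End point (last G1): the path returns to the start — closed.

yes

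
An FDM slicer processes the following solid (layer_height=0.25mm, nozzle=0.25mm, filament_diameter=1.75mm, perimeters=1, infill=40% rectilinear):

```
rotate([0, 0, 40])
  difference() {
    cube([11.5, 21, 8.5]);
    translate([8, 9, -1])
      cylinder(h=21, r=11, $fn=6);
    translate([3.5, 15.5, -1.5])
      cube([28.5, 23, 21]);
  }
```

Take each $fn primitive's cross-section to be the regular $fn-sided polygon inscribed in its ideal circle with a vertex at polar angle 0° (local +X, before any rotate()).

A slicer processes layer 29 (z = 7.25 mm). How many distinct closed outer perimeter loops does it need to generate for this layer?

At z = 7.25 mm: the cube is present — its section is the full 11.5×21 rectangle; the cylinder at (8, 9): section is a regular 6-gon, circumradius r=11; the cube at (3.5, 15.5) is present — its section is the full 28.5×23 rectangle; Taking the first minus the rest: starting from the 11.5×21 cube, the r=11 cylinder at (8, 9) partially overlaps it — only the 203.46 mm² overlap (of its 314.37 mm²) is removed, clipping the outline; the 28.5×23 cube at (3.5, 15.5) partially overlaps it — only the 19.79 mm² overlap (of its 655.50 mm²) is removed, clipping the outline — 2 connected regions; (rotated 40° about Z; rotation is an isometry so areas/perimeters/island counts are preserved). The result has 2 disconnected regions.

2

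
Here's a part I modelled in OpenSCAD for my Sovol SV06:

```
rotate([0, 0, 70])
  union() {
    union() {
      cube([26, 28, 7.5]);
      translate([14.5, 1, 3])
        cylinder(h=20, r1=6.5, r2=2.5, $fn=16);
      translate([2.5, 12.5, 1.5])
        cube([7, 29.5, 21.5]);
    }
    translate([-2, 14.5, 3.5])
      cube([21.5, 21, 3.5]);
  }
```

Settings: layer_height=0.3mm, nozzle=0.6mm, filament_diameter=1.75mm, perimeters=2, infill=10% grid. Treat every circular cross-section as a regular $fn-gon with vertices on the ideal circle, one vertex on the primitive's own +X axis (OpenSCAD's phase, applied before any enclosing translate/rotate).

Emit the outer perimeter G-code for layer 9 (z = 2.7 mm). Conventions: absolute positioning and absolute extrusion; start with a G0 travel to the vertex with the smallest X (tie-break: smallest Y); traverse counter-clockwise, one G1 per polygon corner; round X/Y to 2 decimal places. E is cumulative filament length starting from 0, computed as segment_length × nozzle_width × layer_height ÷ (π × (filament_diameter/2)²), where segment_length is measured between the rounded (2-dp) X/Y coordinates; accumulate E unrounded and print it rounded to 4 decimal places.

G0 X-38.61 Y16.71 Z2.70
G1 X-25.46 Y11.93 E1.0471
G1 X-26.31 Y9.58 E1.2341
G1 X0.00 Y0.00 E3.3295
G1 X8.89 Y24.43 E5.2750
G1 X-17.42 Y34.01 E7.3704
G1 X-23.06 Y18.50 E8.6054
G1 X-36.22 Y23.29 E9.6535
G1 X-38.61 Y16.71 E10.1774

At z = 2.7 mm: the 26×28 cube contributes its full rectangle; the cone at (14.5, 1) does not reach this height (z outside [3, 23]); the 7×29.5 cube at (2.5, 12.5) contributes its full rectangle; Combining (union): the regions partially overlap (shared area 108.50 mm²), so overlapping operands fuse into one piece — 1 connected region; the cube at (-2, 14.5) is absent (z outside [3.5, 7]); Taking the union: only that combined region is present, so the union is just that shape — 1 connected region; (rotated 70° about Z; rotation is an isometry so areas/perimeters/island counts are preserved). The outline is a single polygon with 8 vertices. Extrusion per mm of travel: 0.6 × 0.3 / (π × 0.875²) = 0.074835. Accumulating E over each segment gives final E = 10.1774.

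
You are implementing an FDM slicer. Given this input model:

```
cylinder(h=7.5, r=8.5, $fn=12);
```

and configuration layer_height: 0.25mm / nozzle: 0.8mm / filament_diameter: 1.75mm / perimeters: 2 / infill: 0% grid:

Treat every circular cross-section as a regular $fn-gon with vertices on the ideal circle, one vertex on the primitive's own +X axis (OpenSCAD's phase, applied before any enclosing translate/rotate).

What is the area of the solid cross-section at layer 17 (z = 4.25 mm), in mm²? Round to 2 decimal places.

At z = 4.25 mm: the r=8.5 cylinder contributes a regular 12-gon of circumradius 8.5 (area = (12/2)·8.500²·sin(360°/12) = 216.75 mm²). Overall, the cross-section is a single solid region. Net area = 216.75 mm².

216.75 mm²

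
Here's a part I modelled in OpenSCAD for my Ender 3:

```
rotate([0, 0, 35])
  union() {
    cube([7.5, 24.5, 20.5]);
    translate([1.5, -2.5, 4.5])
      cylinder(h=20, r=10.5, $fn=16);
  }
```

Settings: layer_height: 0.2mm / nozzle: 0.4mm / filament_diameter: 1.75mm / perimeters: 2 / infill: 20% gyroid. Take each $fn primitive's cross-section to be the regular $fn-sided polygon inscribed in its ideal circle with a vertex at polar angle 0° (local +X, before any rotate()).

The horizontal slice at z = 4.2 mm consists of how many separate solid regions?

1

At z = 4.2 mm: the cube is present — its section is the full 7.5×24.5 rectangle; the cylinder at (1.5, -2.5) is absent (z outside [4.5, 24.5]); Merging all regions: only the 7.5×24.5 cube is present, so the union is just that shape — 1 connected region; (rotated 35° about Z; rotation is an isometry so areas/perimeters/island counts are preserved). The result has 1 disconnected region.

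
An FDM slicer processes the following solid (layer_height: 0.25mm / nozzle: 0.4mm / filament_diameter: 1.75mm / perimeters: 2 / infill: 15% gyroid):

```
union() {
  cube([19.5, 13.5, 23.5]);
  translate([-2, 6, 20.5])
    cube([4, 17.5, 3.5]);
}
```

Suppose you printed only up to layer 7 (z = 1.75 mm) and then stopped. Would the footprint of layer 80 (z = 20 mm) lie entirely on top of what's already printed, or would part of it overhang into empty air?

Compare the two slices. At z = 1.75: the cube (footprint 19.5×13.5) is included at this height (area 263.25 mm²); the cube at (-2, 6) is not intersected at this z (z outside [20.5, 24]); Taking the union: only the 19.5×13.5 cube is present, so the union is just that shape — area = 263.25 mm². At z = 20: the 19.5×13.5 cube contributes its full rectangle (area 263.25 mm²); the cube at (-2, 6) is absent (z outside [20.5, 24]); Combining (union): only the 19.5×13.5 cube is present, so the union is just that shape — area = 263.25 mm². Checking containment: the cross-section at z = 20 is a subset of the cross-section at z = 1.75.

entirely on top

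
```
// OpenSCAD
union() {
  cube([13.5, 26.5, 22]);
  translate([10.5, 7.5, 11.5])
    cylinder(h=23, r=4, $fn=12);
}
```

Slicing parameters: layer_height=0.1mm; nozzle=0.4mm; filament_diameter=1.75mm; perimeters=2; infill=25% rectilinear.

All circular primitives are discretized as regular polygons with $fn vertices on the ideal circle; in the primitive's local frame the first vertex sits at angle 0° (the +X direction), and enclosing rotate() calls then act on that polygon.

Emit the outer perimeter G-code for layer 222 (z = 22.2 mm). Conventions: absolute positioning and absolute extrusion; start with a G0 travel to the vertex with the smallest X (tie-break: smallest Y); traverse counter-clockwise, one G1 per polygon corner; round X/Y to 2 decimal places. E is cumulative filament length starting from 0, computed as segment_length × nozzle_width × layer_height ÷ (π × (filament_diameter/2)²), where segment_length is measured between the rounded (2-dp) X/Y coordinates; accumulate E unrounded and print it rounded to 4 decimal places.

At z = 22.2 mm: the cube is not intersected at this z (z outside [0, 22]); the r=4 cylinder at (10.5, 7.5) contributes a regular 12-gon of circumradius 4; Taking the union: only the r=4 cylinder at (10.5, 7.5) is present, so the union is just that shape — 1 connected region. The outline is a single polygon with 12 vertices. Extrusion per mm of travel: 0.4 × 0.1 / (π × 0.875²) = 0.016630. Accumulating E over each segment gives final E = 0.4130.

G0 X6.50 Y7.50 Z22.20
G1 X7.04 Y5.50 E0.0345
G1 X8.50 Y4.04 E0.0688
G1 X10.50 Y3.50 E0.1032
G1 X12.50 Y4.04 E0.1377
G1 X13.96 Y5.50 E0.1720
G1 X14.50 Y7.50 E0.2065
G1 X13.96 Y9.50 E0.2409
G1 X12.50 Y10.96 E0.2753
G1 X10.50 Y11.50 E0.3097
G1 X8.50 Y10.96 E0.3442
G1 X7.04 Y9.50 E0.3785
G1 X6.50 Y7.50 E0.4130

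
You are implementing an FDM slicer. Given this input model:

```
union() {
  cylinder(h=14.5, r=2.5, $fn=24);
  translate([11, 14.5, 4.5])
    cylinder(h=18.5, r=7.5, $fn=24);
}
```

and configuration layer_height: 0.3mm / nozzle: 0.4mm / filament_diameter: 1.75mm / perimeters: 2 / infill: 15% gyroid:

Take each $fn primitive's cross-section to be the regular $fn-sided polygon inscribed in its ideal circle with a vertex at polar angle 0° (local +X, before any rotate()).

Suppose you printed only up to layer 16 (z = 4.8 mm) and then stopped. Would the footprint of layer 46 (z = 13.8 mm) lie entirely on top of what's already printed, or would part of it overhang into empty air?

Compare the two slices. At z = 4.8: the r=2.5 cylinder gives a regular 24-gon of circumradius 2.5 (constant along its height) (area = (24/2)·2.500²·sin(360°/24) = 19.41 mm²); the r=7.5 cylinder at (11, 14.5) gives a regular 24-gon of circumradius 7.5 (constant along its height) (area = (24/2)·7.500²·sin(360°/24) = 174.70 mm²); Taking the union: the 2 present regions are separate (no shared area or edge), so areas and boundary lengths simply add and each stays a separate island — area = 194.11 mm². At z = 13.8: the r=2.5 cylinder gives a regular 24-gon of circumradius 2.5 (constant along its height) (area = (24/2)·2.500²·sin(360°/24) = 19.41 mm²); the r=7.5 cylinder at (11, 14.5) gives a regular 24-gon of circumradius 7.5 (constant along its height) (area = (24/2)·7.500²·sin(360°/24) = 174.70 mm²); Merging all regions: the 2 present regions are separate (no shared area or edge), so areas and boundary lengths simply add and each stays a separate island — area = 194.11 mm². Checking containment: the cross-section at z = 13.8 is a subset of the cross-section at z = 4.8.

entirely on top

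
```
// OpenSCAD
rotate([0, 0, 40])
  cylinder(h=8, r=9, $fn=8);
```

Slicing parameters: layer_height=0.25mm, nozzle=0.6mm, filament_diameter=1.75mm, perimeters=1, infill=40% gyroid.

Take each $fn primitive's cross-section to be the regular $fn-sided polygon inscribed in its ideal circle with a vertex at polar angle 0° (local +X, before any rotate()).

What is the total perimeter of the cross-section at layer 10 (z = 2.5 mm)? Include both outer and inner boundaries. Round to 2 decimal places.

55.11 mm

At z = 2.5 mm: the cylinder: section is a regular 8-gon, circumradius r=9 (perimeter = 2·8·9.000·sin(180°/8) = 55.11 mm); (rotated 40° about Z; rotation is an isometry so areas/perimeters/island counts are preserved). Overall, the cross-section is a single solid region. Total boundary length (outer) = 55.11 mm.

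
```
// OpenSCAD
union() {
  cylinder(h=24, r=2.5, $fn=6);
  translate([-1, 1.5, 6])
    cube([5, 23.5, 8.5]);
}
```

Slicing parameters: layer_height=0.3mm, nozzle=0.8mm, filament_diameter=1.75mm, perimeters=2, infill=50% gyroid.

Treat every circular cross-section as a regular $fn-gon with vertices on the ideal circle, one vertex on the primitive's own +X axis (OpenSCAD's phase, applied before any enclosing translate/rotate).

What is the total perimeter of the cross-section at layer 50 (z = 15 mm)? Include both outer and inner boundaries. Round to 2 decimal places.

15.00 mm

At z = 15 mm: the r=2.5 cylinder contributes a regular 6-gon of circumradius 2.5 (perimeter = 2·6·2.500·sin(180°/6) = 15.00 mm); the cube at (-1, 1.5) is absent (z outside [6, 14.5]); Combining (union): only the r=2.5 cylinder is present, so the union is just that shape — boundary = 15.00 mm. Overall, the cross-section is a single solid region. Total boundary length (outer) = 15.00 mm.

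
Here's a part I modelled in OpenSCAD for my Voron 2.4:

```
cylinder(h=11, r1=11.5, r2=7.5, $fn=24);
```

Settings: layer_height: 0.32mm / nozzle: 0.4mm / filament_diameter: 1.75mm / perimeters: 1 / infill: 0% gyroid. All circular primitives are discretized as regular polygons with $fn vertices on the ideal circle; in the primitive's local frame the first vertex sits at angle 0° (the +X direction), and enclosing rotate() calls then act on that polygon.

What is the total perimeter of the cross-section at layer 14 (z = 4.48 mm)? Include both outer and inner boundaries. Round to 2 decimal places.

61.84 mm

At z = 4.48 mm: the cone: at t=0.407 of its height the radius interpolates to r₁+(r₂−r₁)t = 9.871, giving a regular 24-gon of that circumradius (perimeter = 2·24·9.871·sin(180°/24) = 61.84 mm). Overall, the cross-section is a single solid region. Total boundary length (outer) = 61.84 mm.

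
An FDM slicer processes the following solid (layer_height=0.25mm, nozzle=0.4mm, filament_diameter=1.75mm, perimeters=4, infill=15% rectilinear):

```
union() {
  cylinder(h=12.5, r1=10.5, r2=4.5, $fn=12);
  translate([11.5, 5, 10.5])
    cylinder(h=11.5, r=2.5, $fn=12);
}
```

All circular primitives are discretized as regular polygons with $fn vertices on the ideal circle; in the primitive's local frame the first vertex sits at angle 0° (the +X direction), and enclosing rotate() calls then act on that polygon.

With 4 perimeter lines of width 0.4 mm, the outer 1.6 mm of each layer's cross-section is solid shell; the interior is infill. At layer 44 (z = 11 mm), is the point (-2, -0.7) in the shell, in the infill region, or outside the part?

infill

At z = 11 mm: the cone (r1=10.5→r2=4.5) has section circumradius 5.220 here — a regular 12-gon; the r=2.5 cylinder at (11.5, 5) contributes a regular 12-gon of circumradius 2.5; Combining (union): the 2 present regions are separate (no shared area or edge), so areas and boundary lengths simply add and each stays a separate island — 2 connected regions. Overall, the cross-section has 2 separate islands. The nearest boundary edge runs (-4.52, -2.61)→(-5.22, 0.00); distance from the point to it = 2.93 mm. (Shell/infill is judged within the island containing the point — the largest one.) The point is inside the cross-section and 2.93 mm from the nearest boundary — more than the 1.6 mm shell width (4 × 0.4), so it's in the infill interior.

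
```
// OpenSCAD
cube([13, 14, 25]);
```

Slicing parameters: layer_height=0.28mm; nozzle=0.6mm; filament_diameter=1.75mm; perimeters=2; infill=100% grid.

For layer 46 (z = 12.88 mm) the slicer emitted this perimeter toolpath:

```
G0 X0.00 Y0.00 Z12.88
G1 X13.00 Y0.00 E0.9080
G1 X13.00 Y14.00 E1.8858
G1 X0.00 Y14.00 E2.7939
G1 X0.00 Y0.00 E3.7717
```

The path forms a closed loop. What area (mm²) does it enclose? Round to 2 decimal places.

Apply the shoelace formula to the sequence of (X, Y) vertices; enclosed area = 182.00 mm².

182.00 mm²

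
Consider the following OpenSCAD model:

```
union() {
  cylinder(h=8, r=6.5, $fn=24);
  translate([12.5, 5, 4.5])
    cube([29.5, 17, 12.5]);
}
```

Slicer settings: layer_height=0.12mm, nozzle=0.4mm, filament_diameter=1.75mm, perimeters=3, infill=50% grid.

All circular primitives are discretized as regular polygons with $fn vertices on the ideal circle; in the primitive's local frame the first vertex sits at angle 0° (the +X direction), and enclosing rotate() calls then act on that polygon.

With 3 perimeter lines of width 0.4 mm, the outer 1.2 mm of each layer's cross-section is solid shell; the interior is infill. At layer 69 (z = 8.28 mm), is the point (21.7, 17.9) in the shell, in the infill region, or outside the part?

infill

At z = 8.28 mm: the cylinder is absent (z outside [0, 8]); the cube at (12.5, 5) (footprint 29.5×17) is included at this height; Taking the union: only the 29.5×17 cube at (12.5, 5) is present, so the union is just that shape — 1 connected region. Overall, the cross-section is a single solid region. The nearest boundary edge runs (42.00, 22.00)→(12.50, 22.00); distance from the point to it = 4.10 mm. The point is inside the cross-section and 4.10 mm from the nearest boundary — more than the 1.2 mm shell width (3 × 0.4), so it's in the infill interior.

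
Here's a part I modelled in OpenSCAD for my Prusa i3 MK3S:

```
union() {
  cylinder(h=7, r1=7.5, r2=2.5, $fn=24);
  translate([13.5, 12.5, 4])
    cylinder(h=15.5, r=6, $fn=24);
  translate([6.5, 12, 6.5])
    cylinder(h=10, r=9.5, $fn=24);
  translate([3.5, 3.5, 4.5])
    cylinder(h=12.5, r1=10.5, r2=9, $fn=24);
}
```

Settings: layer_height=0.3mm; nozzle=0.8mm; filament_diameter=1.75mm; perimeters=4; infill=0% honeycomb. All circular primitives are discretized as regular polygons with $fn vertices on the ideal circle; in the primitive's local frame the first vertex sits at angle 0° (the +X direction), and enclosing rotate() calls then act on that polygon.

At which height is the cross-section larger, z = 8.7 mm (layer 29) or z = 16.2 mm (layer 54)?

Layer 29 (z = 8.7): the cone is absent (z outside [0, 7]); the r=6 cylinder at (13.5, 12.5) contributes a regular 24-gon of circumradius 6 (area = (24/2)·6.000²·sin(360°/24) = 111.81 mm²); the r=9.5 cylinder at (6.5, 12) contributes a regular 24-gon of circumradius 9.5 (area = (24/2)·9.500²·sin(360°/24) = 280.30 mm²); the cone at (3.5, 3.5) (r1=10.5→r2=9) has section circumradius 9.996 here — a regular 24-gon (area = (24/2)·9.996²·sin(360°/24) = 310.33 mm²); Taking the union: the regions partially overlap — summed areas 702.45 mm² minus the doubly-counted overlap 203.66 mm² gives 498.78 mm² — area = 498.78 mm². So its area = 498.78 mm². Layer 54 (z = 16.2): the cone does not reach this height (z outside [0, 7]); the r=6 cylinder at (13.5, 12.5) gives a regular 24-gon of circumradius 6 (constant along its height) (area = (24/2)·6.000²·sin(360°/24) = 111.81 mm²); the cylinder at (6.5, 12): section is a regular 24-gon, circumradius r=9.5 (area = (24/2)·9.500²·sin(360°/24) = 280.30 mm²); the cone at (3.5, 3.5): at t=0.936 of its height the radius interpolates to r₁+(r₂−r₁)t = 9.096, giving a regular 24-gon of that circumradius (area = (24/2)·9.096²·sin(360°/24) = 256.97 mm²); Merging all regions: the regions partially overlap — summed areas 649.08 mm² minus the doubly-counted overlap 185.49 mm² gives 463.59 mm² — area = 463.59 mm². So its area = 463.59 mm². Layer 29 is larger (498.78 vs 463.59 mm²).

layer 29 (z = 8.7 mm)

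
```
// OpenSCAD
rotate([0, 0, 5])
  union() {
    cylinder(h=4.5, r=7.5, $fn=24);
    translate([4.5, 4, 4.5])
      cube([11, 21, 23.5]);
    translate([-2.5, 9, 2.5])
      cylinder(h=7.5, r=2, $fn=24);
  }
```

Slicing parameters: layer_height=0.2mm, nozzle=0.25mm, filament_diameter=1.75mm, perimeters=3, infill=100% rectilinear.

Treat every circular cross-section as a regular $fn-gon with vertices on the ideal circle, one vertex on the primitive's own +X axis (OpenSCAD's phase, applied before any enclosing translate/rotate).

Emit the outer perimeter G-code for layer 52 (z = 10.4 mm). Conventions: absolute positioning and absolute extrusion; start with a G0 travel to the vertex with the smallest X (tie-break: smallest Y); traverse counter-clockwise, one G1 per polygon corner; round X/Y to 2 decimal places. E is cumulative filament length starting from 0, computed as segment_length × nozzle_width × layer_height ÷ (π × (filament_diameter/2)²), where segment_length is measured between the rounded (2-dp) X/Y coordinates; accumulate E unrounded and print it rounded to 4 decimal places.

G0 X2.30 Y25.30 Z10.40
G1 X4.13 Y4.38 E0.4365
G1 X15.09 Y5.34 E0.6652
G1 X13.26 Y26.26 E1.1018
G1 X2.30 Y25.30 E1.3305

At z = 10.4 mm: the cylinder is absent (z outside [0, 4.5]); the cube at (4.5, 4) (footprint 11×21) is included at this height; the cylinder at (-2.5, 9) is not intersected at this z (z outside [2.5, 10]); Combining (union): only the 11×21 cube at (4.5, 4) is present, so the union is just that shape — 1 connected region; (rotated 5° about Z; rotation is an isometry so areas/perimeters/island counts are preserved). The outline is a single polygon with 4 vertices. Extrusion per mm of travel: 0.25 × 0.2 / (π × 0.875²) = 0.020788. Accumulating E over each segment gives final E = 1.3305.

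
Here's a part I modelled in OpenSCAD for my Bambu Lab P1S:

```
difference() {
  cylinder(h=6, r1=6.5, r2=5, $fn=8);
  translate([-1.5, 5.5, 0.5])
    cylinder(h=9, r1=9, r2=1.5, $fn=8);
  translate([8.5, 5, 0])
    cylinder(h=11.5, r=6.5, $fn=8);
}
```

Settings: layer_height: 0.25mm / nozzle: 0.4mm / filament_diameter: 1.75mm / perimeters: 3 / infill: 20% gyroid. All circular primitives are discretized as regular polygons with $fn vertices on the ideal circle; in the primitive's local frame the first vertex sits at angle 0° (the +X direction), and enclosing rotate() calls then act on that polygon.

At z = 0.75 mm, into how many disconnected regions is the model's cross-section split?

At z = 0.75 mm: the cone: at t=0.125 of its height the radius interpolates to r₁+(r₂−r₁)t = 6.312, giving a regular 8-gon of that circumradius; the cone at (-1.5, 5.5) contributes a regular 8-gon of circumradius 8.792 (interpolated between r1=9 and r2=1.5 at t=0.028); the cylinder at (8.5, 5): section is a regular 8-gon, circumradius r=6.5; Subtracting the remaining from the first: starting from the cone, the cone at (-1.5, 5.5) partially overlaps it — only the 78.52 mm² overlap (of its 218.62 mm²) is removed, clipping the outline; the r=6.5 cylinder at (8.5, 5) partially overlaps it — only the 1.38 mm² overlap (of its 119.50 mm²) is removed, clipping the outline — 1 connected region. The result has 1 disconnected region.

1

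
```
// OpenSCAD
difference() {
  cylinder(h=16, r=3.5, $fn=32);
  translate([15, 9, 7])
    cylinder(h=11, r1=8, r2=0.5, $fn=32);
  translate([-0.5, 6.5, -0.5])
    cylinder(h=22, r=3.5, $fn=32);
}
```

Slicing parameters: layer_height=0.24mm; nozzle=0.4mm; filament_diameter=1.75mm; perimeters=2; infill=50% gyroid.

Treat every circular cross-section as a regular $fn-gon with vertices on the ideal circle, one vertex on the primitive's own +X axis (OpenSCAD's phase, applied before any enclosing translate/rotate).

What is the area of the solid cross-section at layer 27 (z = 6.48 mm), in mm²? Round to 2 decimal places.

At z = 6.48 mm: the cylinder: section is a regular 32-gon, circumradius r=3.5 (area = (32/2)·3.500²·sin(360°/32) = 38.24 mm²); the cone at (15, 9) is not intersected at this z (z outside [7, 18]); the cylinder at (-0.5, 6.5): section is a regular 32-gon, circumradius r=3.5 (area = (32/2)·3.500²·sin(360°/32) = 38.24 mm²); Taking the first minus the rest: starting from the r=3.5 cylinder (38.24 mm²), the r=3.5 cylinder at (-0.5, 6.5) partially overlaps it — only the 0.77 mm² overlap (of its 38.24 mm²) is removed, clipping the outline — area = 37.47 mm². Overall, the cross-section is a single solid region. Net area = 37.47 mm².

37.47 mm²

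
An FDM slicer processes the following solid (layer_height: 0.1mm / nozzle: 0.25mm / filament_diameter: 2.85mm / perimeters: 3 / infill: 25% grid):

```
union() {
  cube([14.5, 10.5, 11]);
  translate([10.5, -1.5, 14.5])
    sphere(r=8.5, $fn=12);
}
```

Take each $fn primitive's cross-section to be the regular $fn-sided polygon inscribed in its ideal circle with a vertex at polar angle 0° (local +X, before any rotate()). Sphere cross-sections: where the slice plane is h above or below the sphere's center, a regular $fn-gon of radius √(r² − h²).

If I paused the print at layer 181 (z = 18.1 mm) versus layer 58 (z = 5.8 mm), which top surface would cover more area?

layer 181 (z = 18.1 mm)

Layer 181 (z = 18.1): the cube does not reach this height (z outside [0, 11]); the r=8.5 sphere at (10.5, -1.5) slices to a regular 12-gon of circumradius 7.700 (√(r²−h²) with h=3.6 from center) (area = (12/2)·7.700²·sin(360°/12) = 177.87 mm²); Taking the union: only the r=8.5 sphere at (10.5, -1.5) is present, so the union is just that shape — area = 177.87 mm². So its area = 177.87 mm². Layer 58 (z = 5.8): the 14.5×10.5 cube contributes its full rectangle (area 152.25 mm²); the sphere at (10.5, -1.5) does not reach this height (|z−center|=8.700 > r=8.5); Combining (union): only the 14.5×10.5 cube is present, so the union is just that shape — area = 152.25 mm². So its area = 152.25 mm². Layer 181 is larger (177.87 vs 152.25 mm²).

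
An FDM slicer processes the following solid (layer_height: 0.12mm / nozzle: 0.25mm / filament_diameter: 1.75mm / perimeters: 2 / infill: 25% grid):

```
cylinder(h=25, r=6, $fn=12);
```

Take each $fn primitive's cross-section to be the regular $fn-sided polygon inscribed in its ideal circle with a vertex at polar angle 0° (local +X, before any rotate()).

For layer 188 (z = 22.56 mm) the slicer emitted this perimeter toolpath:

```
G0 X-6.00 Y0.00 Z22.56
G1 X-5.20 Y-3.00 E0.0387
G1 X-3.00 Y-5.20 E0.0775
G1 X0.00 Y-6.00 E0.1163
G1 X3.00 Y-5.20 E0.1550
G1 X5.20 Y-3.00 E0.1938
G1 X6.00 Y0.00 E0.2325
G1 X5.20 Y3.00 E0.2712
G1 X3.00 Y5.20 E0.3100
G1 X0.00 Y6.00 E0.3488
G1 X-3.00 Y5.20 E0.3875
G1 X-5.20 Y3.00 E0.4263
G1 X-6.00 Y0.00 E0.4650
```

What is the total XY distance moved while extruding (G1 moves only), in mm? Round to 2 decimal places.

Sum the Euclidean lengths of each G1 segment: total = 37.28 mm.

37.28 mm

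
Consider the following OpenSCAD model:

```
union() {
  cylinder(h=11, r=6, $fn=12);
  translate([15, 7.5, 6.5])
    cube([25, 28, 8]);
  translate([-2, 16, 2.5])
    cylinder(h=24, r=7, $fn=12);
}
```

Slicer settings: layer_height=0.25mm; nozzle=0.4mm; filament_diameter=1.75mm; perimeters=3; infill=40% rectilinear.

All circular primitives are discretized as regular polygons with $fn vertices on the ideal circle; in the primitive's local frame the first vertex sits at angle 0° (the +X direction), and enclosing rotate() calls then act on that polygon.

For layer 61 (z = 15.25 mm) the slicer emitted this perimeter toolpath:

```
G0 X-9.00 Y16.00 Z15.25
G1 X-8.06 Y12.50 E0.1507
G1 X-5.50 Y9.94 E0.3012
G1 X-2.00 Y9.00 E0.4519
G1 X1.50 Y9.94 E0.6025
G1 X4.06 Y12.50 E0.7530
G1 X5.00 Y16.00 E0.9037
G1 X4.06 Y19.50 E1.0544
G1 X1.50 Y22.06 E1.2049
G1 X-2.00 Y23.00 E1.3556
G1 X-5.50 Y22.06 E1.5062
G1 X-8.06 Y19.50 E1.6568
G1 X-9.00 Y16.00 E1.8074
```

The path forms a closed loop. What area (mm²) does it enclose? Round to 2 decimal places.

146.95 mm²

Apply the shoelace formula to the sequence of (X, Y) vertices; enclosed area = 146.95 mm².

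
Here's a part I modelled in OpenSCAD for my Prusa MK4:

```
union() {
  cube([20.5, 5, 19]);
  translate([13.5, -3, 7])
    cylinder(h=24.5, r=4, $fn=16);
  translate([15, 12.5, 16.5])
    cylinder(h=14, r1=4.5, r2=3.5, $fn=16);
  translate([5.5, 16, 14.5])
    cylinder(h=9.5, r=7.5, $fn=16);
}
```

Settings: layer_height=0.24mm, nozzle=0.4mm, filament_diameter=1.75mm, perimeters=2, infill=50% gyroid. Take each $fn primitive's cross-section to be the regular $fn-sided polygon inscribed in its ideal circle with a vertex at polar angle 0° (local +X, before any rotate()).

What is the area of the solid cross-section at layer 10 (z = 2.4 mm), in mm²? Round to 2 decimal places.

102.50 mm²

At z = 2.4 mm: the cube is present — its section is the full 20.5×5 rectangle (area 102.50 mm²); the cylinder at (13.5, -3) does not reach this height (z outside [7, 31.5]); the cone at (15, 12.5) is absent (z outside [16.5, 30.5]); the cylinder at (5.5, 16) is not intersected at this z (z outside [14.5, 24]); Merging all regions: only the 20.5×5 cube is present, so the union is just that shape — area = 102.50 mm². Overall, the cross-section is a single solid region. Net area = 102.50 mm².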